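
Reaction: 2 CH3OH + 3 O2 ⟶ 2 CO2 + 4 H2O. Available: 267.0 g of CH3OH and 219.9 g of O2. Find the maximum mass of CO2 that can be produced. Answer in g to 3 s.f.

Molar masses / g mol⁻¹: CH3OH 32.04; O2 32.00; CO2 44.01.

202 g

n(CH3OH) = 267.0 / 32.04 = 8.333 mol
n(O2) = 219.9 / 32.00 = 6.872 mol
n/ν for CH3OH = 8.333/2 = 4.167
n/ν for O2 = 6.872/3 = 2.291
Smallest n/ν is O2 → limiting reagent.
n(CO2) = (2/3) × 6.872 = 4.581 mol
mass = 4.581 × 44.01 = 201.6 g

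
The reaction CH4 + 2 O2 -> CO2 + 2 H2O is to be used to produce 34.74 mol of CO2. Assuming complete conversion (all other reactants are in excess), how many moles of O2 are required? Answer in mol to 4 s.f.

69.48 mol

n(CO2) = 34.74 mol
n(O2) = (2/1) × 34.74 = 69.48 mol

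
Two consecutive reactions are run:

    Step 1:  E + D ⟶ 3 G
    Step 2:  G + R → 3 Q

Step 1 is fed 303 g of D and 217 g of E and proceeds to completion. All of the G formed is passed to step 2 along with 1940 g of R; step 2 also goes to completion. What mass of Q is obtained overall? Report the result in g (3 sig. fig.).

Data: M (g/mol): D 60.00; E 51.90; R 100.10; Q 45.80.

Step 1:
n(D) = 303.0 / 60.00 = 5.050 mol
n(E) = 217.0 / 51.90 = 4.181 mol
n/ν → D: 5.050, E: 4.181; E is limiting.
n(G) produced = (3/1) × 4.181 = 12.54 mol
Step 2:
n(G) available = 12.54 mol
n(R) = 1940 / 100.10 = 19.38 mol
n/ν → G: 12.54, R: 19.38; G is limiting.
n(Q) = (3/1) × 12.54 = 37.62 mol
mass = 37.62 × 45.80 = 1723 g

1720 g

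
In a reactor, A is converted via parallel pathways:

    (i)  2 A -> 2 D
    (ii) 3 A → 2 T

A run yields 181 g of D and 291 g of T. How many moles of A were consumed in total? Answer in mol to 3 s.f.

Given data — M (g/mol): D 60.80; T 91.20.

7.76 mol

n(D) = 181 / 60.80 = 2.977 mol
n(T) = 291 / 91.20 = 3.191 mol
n(A) via (i) = (2/2)×2.977 = 2.977 mol
n(A) via (ii) = (3/2)×3.191 = 4.787 mol
total n(A) = 2.977 + 4.787 = 7.764 mol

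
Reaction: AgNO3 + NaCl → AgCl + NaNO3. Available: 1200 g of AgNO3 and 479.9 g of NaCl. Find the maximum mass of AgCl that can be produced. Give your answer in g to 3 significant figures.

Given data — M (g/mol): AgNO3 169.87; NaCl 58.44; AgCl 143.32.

1010 g

n(AgNO3) = 1200 / 169.87 = 7.064 mol
n(NaCl) = 479.9 / 58.44 = 8.212 mol
n/ν → AgNO3: 7.064, NaCl: 8.212; AgNO3 is limiting.
n(AgCl) = (1/1) × 7.064 = 7.064 mol
mass = 7.064 × 143.32 = 1012 g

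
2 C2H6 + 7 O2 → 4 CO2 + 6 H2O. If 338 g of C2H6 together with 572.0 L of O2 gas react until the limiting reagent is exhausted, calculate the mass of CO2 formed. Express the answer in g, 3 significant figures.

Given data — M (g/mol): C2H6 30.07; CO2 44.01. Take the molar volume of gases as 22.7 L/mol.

n(C2H6) = 338.0 / 30.07 = 11.24 mol
n(O2) = 572.0 / 22.7 = 25.20 mol
n/ν → C2H6: 5.620, O2: 3.600; O2 is limiting.
n(CO2) = (4/7) × 25.20 = 14.40 mol
mass = 14.40 × 44.01 = 633.7 g

634 g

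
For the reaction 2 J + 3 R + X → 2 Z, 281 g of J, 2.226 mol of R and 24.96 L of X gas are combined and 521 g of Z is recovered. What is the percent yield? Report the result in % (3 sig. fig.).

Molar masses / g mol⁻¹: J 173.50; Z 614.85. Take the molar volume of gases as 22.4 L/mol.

n(J) = 281.0 / 173.50 = 1.620 mol
n(R) = 2.226 mol
n(X) = 24.96 / 22.4 = 1.114 mol
n/ν for J = 1.620/2 = 0.8100
n/ν for R = 2.226/3 = 0.7420
n/ν for X = 1.114/1 = 1.114
Smallest n/ν is R → limiting reagent.
theoretical n(Z) = (2/3) × 2.226 = 1.484 mol → 912.4 g
% yield = 521 / 912.4 × 100 = 57.10 %

57.1 %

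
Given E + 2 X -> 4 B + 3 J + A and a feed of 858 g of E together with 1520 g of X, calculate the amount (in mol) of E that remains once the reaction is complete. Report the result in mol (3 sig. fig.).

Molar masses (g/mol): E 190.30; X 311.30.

n(E) = 858.0 / 190.30 = 4.509 mol
n(X) = 1520 / 311.30 = 4.883 mol
n/ν for E = 4.509/1 = 4.509
n/ν for X = 4.883/2 = 2.442
Smallest n/ν is X → limiting reagent.
E consumed = (1/2) × 4.883 = 2.442 mol
E remaining = 4.509 − 2.442 = 2.067 mol

2.07 mol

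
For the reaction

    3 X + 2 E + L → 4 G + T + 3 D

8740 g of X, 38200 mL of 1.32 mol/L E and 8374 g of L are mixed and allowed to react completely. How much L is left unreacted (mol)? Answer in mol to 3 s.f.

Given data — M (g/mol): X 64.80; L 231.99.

n(X) = 8740 / 64.80 = 134.9 mol
n(E) = 1.32 × 38200/1000 = 50.42 mol
n(L) = 8374 / 231.99 = 36.10 mol
n/ν for X = 134.9/3 = 44.97
n/ν for E = 50.42/2 = 25.21
n/ν for L = 36.10/1 = 36.10
Smallest n/ν is E → limiting reagent.
L consumed = (1/2) × 50.42 = 25.21 mol
L remaining = 36.10 − 25.21 = 10.89 mol

10.9 mol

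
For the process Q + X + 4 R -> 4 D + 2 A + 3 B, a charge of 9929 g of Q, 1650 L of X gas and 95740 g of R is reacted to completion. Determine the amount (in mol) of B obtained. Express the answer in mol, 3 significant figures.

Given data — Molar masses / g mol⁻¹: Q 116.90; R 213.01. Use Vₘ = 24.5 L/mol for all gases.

202 mol

n(Q) = 9929 / 116.90 = 84.94 mol
n(X) = 1650 / 24.5 = 67.35 mol
n(R) = 95740 / 213.01 = 449.5 mol
n/ν → Q: 84.94, X: 67.35, R: 112.4; X is limiting.
n(B) = (3/1) × 67.35 = 202.1 mol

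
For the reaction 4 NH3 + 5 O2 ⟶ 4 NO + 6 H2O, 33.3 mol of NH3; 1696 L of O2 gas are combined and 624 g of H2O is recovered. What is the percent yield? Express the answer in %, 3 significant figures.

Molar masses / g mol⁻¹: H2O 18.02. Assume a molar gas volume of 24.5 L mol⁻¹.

n(NH3) = 33.30 mol
n(O2) = 1696 / 24.5 = 69.22 mol
n/ν → NH3: 8.325, O2: 13.84; NH3 is limiting.
theoretical n(H2O) = (6/4) × 33.30 = 49.95 mol → 900.1 g
% yield = 624 / 900.1 × 100 = 69.33 %

69.3 %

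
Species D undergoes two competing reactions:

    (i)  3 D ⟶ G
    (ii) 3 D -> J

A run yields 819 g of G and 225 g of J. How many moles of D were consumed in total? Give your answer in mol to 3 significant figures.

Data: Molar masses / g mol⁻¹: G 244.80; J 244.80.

12.8 mol

n(G) = 819 / 244.80 = 3.346 mol
n(J) = 225 / 244.80 = 0.9191 mol
n(D) via (i) = (3/1)×3.346 = 10.04 mol
n(D) via (ii) = (3/1)×0.9191 = 2.757 mol
total n(D) = 10.04 + 2.757 = 12.80 mol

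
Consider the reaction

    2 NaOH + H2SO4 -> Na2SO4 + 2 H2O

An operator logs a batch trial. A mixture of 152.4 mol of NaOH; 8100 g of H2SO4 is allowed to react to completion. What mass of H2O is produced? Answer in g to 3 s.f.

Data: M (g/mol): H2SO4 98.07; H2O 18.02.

n(NaOH) = 152.4 mol
n(H2SO4) = 8100 / 98.07 = 82.59 mol
n/ν → NaOH: 76.20, H2SO4: 82.59; NaOH is limiting.
n(H2O) = (2/2) × 152.4 = 152.4 mol
mass = 152.4 × 18.02 = 2746 g

2750 g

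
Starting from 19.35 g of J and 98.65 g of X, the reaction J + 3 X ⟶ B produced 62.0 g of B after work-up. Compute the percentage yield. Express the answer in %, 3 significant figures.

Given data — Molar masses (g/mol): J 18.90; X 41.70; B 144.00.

n(J) = 19.35 / 18.90 = 1.024 mol
n(X) = 98.65 / 41.70 = 2.366 mol
n/ν for J = 1.024/1 = 1.024
n/ν for X = 2.366/3 = 0.7887
Smallest n/ν is X → limiting reagent.
theoretical n(B) = (1/3) × 2.366 = 0.7887 mol → 113.6 g
% yield = 62.0 / 113.6 × 100 = 54.58 %

54.6 %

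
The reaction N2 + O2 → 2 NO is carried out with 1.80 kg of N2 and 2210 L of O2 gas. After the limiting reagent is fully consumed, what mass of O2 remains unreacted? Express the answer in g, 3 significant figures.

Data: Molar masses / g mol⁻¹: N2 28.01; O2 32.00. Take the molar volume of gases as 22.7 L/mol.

n(N2) = 1.800×1000 / 28.01 = 64.26 mol
n(O2) = 2210 / 22.7 = 97.36 mol
n/ν → N2: 64.26, O2: 97.36; N2 is limiting.
O2 consumed = (1/1) × 64.26 = 64.26 mol
O2 remaining = 97.36 − 64.26 = 33.10 mol
mass = 33.10 × 32.00 = 1059 g

1060 g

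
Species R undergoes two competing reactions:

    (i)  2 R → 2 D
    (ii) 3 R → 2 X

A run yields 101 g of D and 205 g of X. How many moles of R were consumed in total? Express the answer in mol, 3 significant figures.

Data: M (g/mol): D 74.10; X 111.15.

4.13 mol

n(D) = 101 / 74.10 = 1.363 mol
n(X) = 205 / 111.15 = 1.844 mol
n(R) via (i) = (2/2)×1.363 = 1.363 mol
n(R) via (ii) = (3/2)×1.844 = 2.766 mol
total n(R) = 1.363 + 2.766 = 4.129 mol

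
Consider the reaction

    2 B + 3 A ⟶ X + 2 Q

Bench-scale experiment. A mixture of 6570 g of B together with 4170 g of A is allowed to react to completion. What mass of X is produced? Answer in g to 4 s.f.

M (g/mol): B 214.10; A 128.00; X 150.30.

1632 g

n(B) = 6570 / 214.10 = 30.69 mol
n(A) = 4170 / 128.00 = 32.58 mol
n/ν for B = 30.69/2 = 15.35
n/ν for A = 32.58/3 = 10.86
Smallest n/ν is A → limiting reagent.
n(X) = (1/3) × 32.58 = 10.86 mol
mass = 10.86 × 150.30 = 1632 g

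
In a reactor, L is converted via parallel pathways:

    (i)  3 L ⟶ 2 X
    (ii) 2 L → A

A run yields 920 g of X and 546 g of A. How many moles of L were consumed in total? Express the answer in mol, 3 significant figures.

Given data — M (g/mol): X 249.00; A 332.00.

8.83 mol

n(X) = 920 / 249.00 = 3.695 mol
n(A) = 546 / 332.00 = 1.645 mol
n(L) via (i) = (3/2)×3.695 = 5.543 mol
n(L) via (ii) = (2/1)×1.645 = 3.290 mol
total n(L) = 5.543 + 3.290 = 8.833 mol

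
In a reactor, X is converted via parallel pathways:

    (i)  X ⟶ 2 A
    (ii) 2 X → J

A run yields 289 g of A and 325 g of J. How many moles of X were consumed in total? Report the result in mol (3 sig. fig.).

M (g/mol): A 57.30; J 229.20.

5.36 mol

n(A) = 289 / 57.30 = 5.044 mol
n(J) = 325 / 229.20 = 1.418 mol
n(X) via (i) = (1/2)×5.044 = 2.522 mol
n(X) via (ii) = (2/1)×1.418 = 2.836 mol
total n(X) = 2.522 + 2.836 = 5.358 mol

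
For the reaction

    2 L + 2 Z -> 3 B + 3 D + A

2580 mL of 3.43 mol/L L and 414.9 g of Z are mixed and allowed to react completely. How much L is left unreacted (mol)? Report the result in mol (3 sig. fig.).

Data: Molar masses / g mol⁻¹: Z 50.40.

n(L) = 3.43 × 2580/1000 = 8.849 mol
n(Z) = 414.9 / 50.40 = 8.232 mol
n/ν for L = 8.849/2 = 4.425
n/ν for Z = 8.232/2 = 4.116
Smallest n/ν is Z → limiting reagent.
L consumed = (2/2) × 8.232 = 8.232 mol
L remaining = 8.849 − 8.232 = 0.6170 mol

0.617 mol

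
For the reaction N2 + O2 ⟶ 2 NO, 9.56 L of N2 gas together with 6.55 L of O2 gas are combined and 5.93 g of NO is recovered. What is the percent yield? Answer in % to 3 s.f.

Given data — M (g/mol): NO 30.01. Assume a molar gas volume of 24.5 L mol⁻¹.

n(N2) = 9.560 / 24.5 = 0.3902 mol
n(O2) = 6.550 / 24.5 = 0.2673 mol
n/ν for N2 = 0.3902/1 = 0.3902
n/ν for O2 = 0.2673/1 = 0.2673
Smallest n/ν is O2 → limiting reagent.
theoretical n(NO) = (2/1) × 0.2673 = 0.5346 mol → 16.04 g
% yield = 5.93 / 16.04 × 100 = 36.97 %

37.0 %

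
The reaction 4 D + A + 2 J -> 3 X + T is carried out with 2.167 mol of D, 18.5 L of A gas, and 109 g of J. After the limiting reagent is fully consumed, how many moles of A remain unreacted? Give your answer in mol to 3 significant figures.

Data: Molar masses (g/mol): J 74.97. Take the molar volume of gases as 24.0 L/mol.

n(D) = 2.167 mol
n(A) = 18.50 / 24.0 = 0.7708 mol
n(J) = 109.0 / 74.97 = 1.454 mol
n/ν → D: 0.5418, A: 0.7708, J: 0.7270; D is limiting.
A consumed = (1/4) × 2.167 = 0.5418 mol
A remaining = 0.7708 − 0.5418 = 0.2290 mol

0.229 mol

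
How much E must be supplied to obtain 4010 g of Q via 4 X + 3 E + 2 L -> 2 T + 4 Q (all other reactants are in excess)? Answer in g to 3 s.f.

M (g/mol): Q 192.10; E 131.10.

n(Q) = 4010 / 192.10 = 20.87 mol
n(E) = (3/4) × 20.87 = 15.65 mol
mass = 15.65 × 131.10 = 2052 g

2050 g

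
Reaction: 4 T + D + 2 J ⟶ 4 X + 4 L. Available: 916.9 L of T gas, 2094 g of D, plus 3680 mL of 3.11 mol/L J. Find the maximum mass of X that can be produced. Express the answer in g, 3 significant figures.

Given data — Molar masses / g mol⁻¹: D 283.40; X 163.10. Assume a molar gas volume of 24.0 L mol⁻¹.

3730 g

n(T) = 916.9 / 24.0 = 38.20 mol
n(D) = 2094 / 283.40 = 7.389 mol
n(J) = 3.11 × 3680/1000 = 11.44 mol
n/ν for T = 38.20/4 = 9.550
n/ν for D = 7.389/1 = 7.389
n/ν for J = 11.44/2 = 5.720
Smallest n/ν is J → limiting reagent.
n(X) = (4/2) × 11.44 = 22.88 mol
mass = 22.88 × 163.10 = 3732 g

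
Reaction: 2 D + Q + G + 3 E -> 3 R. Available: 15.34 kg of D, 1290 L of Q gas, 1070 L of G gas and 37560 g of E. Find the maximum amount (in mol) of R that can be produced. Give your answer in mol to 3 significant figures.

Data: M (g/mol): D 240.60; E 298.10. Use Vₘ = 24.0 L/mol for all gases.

n(D) = 15.34×1000 / 240.60 = 63.76 mol
n(Q) = 1290 / 24.0 = 53.75 mol
n(G) = 1070 / 24.0 = 44.58 mol
n(E) = 37560 / 298.10 = 126.0 mol
n/ν for D = 63.76/2 = 31.88
n/ν for Q = 53.75/1 = 53.75
n/ν for G = 44.58/1 = 44.58
n/ν for E = 126.0/3 = 42.00
Smallest n/ν is D → limiting reagent.
n(R) = (3/2) × 63.76 = 95.64 mol

95.6 mol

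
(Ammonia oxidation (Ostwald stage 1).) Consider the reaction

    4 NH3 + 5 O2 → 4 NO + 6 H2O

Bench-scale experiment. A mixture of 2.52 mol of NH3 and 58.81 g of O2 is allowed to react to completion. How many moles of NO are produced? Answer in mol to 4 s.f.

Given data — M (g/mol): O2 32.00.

n(NH3) = 2.520 mol
n(O2) = 58.81 / 32.00 = 1.838 mol
n/ν for NH3 = 2.520/4 = 0.6300
n/ν for O2 = 1.838/5 = 0.3676
Smallest n/ν is O2 → limiting reagent.
n(NO) = (4/5) × 1.838 = 1.470 mol

1.470 mol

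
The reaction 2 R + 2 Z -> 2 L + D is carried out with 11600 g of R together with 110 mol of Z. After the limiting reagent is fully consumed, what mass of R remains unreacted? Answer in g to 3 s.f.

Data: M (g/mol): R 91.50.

n(R) = 11600 / 91.50 = 126.8 mol
n(Z) = 110.0 mol
n/ν for R = 126.8/2 = 63.40
n/ν for Z = 110.0/2 = 55.00
Smallest n/ν is Z → limiting reagent.
R consumed = (2/2) × 110.0 = 110.0 mol
R remaining = 126.8 − 110.0 = 16.80 mol
mass = 16.80 × 91.50 = 1537 g

1540 g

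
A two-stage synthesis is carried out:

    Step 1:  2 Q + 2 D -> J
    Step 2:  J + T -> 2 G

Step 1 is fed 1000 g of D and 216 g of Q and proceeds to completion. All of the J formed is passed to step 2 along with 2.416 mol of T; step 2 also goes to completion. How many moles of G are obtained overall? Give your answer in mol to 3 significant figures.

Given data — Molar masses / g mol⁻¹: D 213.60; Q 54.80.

Step 1:
n(D) = 1000 / 213.60 = 4.682 mol
n(Q) = 216.0 / 54.80 = 3.942 mol
n/ν for D = 4.682/2 = 2.341
n/ν for Q = 3.942/2 = 1.971
Smallest n/ν is Q → limiting reagent.
n(J) produced = (1/2) × 3.942 = 1.971 mol
Step 2:
n(J) available = 1.971 mol
n(T) = 2.416 mol
n/ν for J = 1.971/1 = 1.971
n/ν for T = 2.416/1 = 2.416
Smallest n/ν is J → limiting reagent.
n(G) = (2/1) × 1.971 = 3.942 mol

3.94 mol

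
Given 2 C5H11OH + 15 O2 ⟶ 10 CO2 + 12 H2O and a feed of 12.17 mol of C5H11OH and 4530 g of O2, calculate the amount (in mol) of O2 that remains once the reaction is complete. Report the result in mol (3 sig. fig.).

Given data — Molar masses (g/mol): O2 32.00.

50.3 mol

n(C5H11OH) = 12.17 mol
n(O2) = 4530 / 32.00 = 141.6 mol
n/ν for C5H11OH = 12.17/2 = 6.085
n/ν for O2 = 141.6/15 = 9.440
Smallest n/ν is C5H11OH → limiting reagent.
O2 consumed = (15/2) × 12.17 = 91.28 mol
O2 remaining = 141.6 − 91.28 = 50.32 mol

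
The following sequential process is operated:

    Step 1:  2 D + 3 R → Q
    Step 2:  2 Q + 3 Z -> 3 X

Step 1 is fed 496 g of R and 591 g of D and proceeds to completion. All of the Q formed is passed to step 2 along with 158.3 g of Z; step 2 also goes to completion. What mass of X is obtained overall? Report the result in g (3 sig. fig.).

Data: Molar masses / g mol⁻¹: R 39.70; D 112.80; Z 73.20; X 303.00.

Step 1:
n(R) = 496.0 / 39.70 = 12.49 mol
n(D) = 591.0 / 112.80 = 5.239 mol
n/ν for R = 12.49/3 = 4.163
n/ν for D = 5.239/2 = 2.620
Smallest n/ν is D → limiting reagent.
n(Q) produced = (1/2) × 5.239 = 2.620 mol
Step 2:
n(Q) available = 2.620 mol
n(Z) = 158.3 / 73.20 = 2.163 mol
n/ν for Q = 2.620/2 = 1.310
n/ν for Z = 2.163/3 = 0.7210
Smallest n/ν is Z → limiting reagent.
n(X) = (3/3) × 2.163 = 2.163 mol
mass = 2.163 × 303.00 = 655.4 g

655 g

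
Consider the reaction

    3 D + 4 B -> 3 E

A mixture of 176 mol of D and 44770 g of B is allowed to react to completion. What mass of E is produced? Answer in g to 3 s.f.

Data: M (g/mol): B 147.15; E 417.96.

n(D) = 176.0 mol
n(B) = 44770 / 147.15 = 304.2 mol
n/ν for D = 176.0/3 = 58.67
n/ν for B = 304.2/4 = 76.05
Smallest n/ν is D → limiting reagent.
n(E) = (3/3) × 176.0 = 176.0 mol
mass = 176.0 × 417.96 = 73560 g

73600 g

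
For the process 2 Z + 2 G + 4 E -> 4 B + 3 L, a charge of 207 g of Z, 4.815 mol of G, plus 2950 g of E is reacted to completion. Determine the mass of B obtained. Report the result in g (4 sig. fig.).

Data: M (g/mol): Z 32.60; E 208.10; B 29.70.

286.0 g

n(Z) = 207.0 / 32.60 = 6.350 mol
n(G) = 4.815 mol
n(E) = 2950 / 208.10 = 14.18 mol
n/ν for Z = 6.350/2 = 3.175
n/ν for G = 4.815/2 = 2.408
n/ν for E = 14.18/4 = 3.545
Smallest n/ν is G → limiting reagent.
n(B) = (4/2) × 4.815 = 9.630 mol
mass = 9.630 × 29.70 = 286.0 g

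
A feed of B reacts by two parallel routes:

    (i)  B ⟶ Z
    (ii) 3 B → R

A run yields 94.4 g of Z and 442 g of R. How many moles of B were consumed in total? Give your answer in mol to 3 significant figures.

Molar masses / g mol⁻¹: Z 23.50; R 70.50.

n(Z) = 94.4 / 23.50 = 4.017 mol
n(R) = 442 / 70.50 = 6.270 mol
n(B) via (i) = (1/1)×4.017 = 4.017 mol
n(B) via (ii) = (3/1)×6.270 = 18.81 mol
total n(B) = 4.017 + 18.81 = 22.83 mol

22.8 mol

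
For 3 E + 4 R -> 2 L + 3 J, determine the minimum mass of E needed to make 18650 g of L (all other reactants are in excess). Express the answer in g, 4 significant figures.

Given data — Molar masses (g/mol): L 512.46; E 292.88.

n(L) = 18650 / 512.46 = 36.39 mol
n(E) = (3/2) × 36.39 = 54.59 mol
mass = 54.59 × 292.88 = 15990 g

15990 g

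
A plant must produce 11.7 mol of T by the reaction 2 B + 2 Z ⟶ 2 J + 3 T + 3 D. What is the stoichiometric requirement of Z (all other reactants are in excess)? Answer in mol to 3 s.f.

7.80 mol

n(T) = 11.70 mol
n(Z) = (2/3) × 11.70 = 7.800 mol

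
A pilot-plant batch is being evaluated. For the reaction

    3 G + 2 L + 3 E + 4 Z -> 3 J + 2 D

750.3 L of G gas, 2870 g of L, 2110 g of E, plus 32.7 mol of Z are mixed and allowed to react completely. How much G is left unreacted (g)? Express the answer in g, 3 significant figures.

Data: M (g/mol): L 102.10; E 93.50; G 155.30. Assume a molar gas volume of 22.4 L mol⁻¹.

n(G) = 750.3 / 22.4 = 33.50 mol
n(L) = 2870 / 102.10 = 28.11 mol
n(E) = 2110 / 93.50 = 22.57 mol
n(Z) = 32.70 mol
n/ν for G = 33.50/3 = 11.17
n/ν for L = 28.11/2 = 14.06
n/ν for E = 22.57/3 = 7.523
n/ν for Z = 32.70/4 = 8.175
Smallest n/ν is E → limiting reagent.
G consumed = (3/3) × 22.57 = 22.57 mol
G remaining = 33.50 − 22.57 = 10.93 mol
mass = 10.93 × 155.30 = 1697 g

1700 g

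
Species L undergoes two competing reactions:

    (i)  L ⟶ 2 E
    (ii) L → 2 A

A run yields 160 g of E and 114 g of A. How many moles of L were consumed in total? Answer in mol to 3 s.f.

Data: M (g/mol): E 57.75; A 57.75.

2.37 mol

n(E) = 160 / 57.75 = 2.771 mol
n(A) = 114 / 57.75 = 1.974 mol
n(L) via (i) = (1/2)×2.771 = 1.386 mol
n(L) via (ii) = (1/2)×1.974 = 0.9870 mol
total n(L) = 1.386 + 0.9870 = 2.373 mol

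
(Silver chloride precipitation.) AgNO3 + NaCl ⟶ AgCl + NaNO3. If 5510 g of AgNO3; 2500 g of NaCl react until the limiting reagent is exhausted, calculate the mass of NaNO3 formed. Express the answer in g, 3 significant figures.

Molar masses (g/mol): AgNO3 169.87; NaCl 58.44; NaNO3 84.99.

n(AgNO3) = 5510 / 169.87 = 32.44 mol
n(NaCl) = 2500 / 58.44 = 42.78 mol
n/ν → AgNO3: 32.44, NaCl: 42.78; AgNO3 is limiting.
n(NaNO3) = (1/1) × 32.44 = 32.44 mol
mass = 32.44 × 84.99 = 2757 g

2760 g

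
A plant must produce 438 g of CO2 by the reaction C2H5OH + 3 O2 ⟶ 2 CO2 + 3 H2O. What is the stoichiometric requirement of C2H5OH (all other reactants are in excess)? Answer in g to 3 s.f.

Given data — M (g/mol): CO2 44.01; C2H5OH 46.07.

n(CO2) = 438 / 44.01 = 9.952 mol
n(C2H5OH) = (1/2) × 9.952 = 4.976 mol
mass = 4.976 × 46.07 = 229.2 g

229 g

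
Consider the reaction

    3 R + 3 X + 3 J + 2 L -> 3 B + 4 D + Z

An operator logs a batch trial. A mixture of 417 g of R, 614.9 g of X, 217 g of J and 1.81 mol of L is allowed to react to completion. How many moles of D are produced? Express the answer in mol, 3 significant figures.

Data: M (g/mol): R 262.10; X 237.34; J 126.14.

n(R) = 417.0 / 262.10 = 1.591 mol
n(X) = 614.9 / 237.34 = 2.591 mol
n(J) = 217.0 / 126.14 = 1.720 mol
n(L) = 1.810 mol
n/ν for R = 1.591/3 = 0.5303
n/ν for X = 2.591/3 = 0.8637
n/ν for J = 1.720/3 = 0.5733
n/ν for L = 1.810/2 = 0.9050
Smallest n/ν is R → limiting reagent.
n(D) = (4/3) × 1.591 = 2.121 mol

2.12 mol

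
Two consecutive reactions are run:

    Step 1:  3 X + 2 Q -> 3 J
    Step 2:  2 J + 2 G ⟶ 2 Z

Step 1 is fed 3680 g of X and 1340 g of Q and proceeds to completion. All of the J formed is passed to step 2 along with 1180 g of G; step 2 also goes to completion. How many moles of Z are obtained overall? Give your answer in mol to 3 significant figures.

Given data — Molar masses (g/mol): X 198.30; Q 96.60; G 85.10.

Step 1:
n(X) = 3680 / 198.30 = 18.56 mol
n(Q) = 1340 / 96.60 = 13.87 mol
n/ν → X: 6.187, Q: 6.935; X is limiting.
n(J) produced = (3/3) × 18.56 = 18.56 mol
Step 2:
n(J) available = 18.56 mol
n(G) = 1180 / 85.10 = 13.87 mol
n/ν → J: 9.280, G: 6.935; G is limiting.
n(Z) = (2/2) × 13.87 = 13.87 mol

13.9 mol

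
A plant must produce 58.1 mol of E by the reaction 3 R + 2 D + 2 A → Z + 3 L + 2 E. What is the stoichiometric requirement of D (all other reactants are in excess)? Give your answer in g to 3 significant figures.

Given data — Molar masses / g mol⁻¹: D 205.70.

12000 g

n(E) = 58.10 mol
n(D) = (2/2) × 58.10 = 58.10 mol
mass = 58.10 × 205.70 = 11950 g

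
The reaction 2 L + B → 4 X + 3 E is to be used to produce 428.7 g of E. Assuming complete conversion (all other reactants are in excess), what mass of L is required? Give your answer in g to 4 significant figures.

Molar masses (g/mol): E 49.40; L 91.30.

528.2 g

n(E) = 428.7 / 49.40 = 8.678 mol
n(L) = (2/3) × 8.678 = 5.785 mol
mass = 5.785 × 91.30 = 528.2 g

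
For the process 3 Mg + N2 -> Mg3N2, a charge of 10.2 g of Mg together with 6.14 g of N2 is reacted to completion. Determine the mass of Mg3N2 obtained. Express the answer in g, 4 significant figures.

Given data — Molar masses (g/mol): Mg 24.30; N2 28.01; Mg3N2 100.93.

14.12 g

n(Mg) = 10.20 / 24.30 = 0.4198 mol
n(N2) = 6.140 / 28.01 = 0.2192 mol
n/ν for Mg = 0.4198/3 = 0.1399
n/ν for N2 = 0.2192/1 = 0.2192
Smallest n/ν is Mg → limiting reagent.
n(Mg3N2) = (1/3) × 0.4198 = 0.1399 mol
mass = 0.1399 × 100.93 = 14.12 g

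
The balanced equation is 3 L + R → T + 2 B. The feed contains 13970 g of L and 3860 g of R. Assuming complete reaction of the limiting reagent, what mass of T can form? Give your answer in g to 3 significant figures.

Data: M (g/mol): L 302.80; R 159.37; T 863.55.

n(L) = 13970 / 302.80 = 46.14 mol
n(R) = 3860 / 159.37 = 24.22 mol
n/ν for L = 46.14/3 = 15.38
n/ν for R = 24.22/1 = 24.22
Smallest n/ν is L → limiting reagent.
n(T) = (1/3) × 46.14 = 15.38 mol
mass = 15.38 × 863.55 = 13280 g

13300 g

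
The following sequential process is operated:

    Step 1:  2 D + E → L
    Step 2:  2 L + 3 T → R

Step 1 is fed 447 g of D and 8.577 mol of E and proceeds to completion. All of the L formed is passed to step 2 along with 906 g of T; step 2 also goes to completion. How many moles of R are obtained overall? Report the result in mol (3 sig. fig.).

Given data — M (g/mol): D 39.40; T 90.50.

2.84 mol

Step 1:
n(D) = 447.0 / 39.40 = 11.35 mol
n(E) = 8.577 mol
n/ν → D: 5.675, E: 8.577; D is limiting.
n(L) produced = (1/2) × 11.35 = 5.675 mol
Step 2:
n(L) available = 5.675 mol
n(T) = 906.0 / 90.50 = 10.01 mol
n/ν → L: 2.838, T: 3.337; L is limiting.
n(R) = (1/2) × 5.675 = 2.838 mol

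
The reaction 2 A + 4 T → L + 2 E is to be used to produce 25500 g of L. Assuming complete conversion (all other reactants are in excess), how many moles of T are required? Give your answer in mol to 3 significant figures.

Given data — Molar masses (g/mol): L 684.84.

n(L) = 25500 / 684.84 = 37.23 mol
n(T) = (4/1) × 37.23 = 148.9 mol

149 mol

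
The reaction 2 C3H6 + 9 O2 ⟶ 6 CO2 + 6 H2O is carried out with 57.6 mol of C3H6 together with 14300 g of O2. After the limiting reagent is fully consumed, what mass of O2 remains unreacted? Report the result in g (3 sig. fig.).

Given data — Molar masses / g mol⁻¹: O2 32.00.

n(C3H6) = 57.60 mol
n(O2) = 14300 / 32.00 = 446.9 mol
n/ν for C3H6 = 57.60/2 = 28.80
n/ν for O2 = 446.9/9 = 49.66
Smallest n/ν is C3H6 → limiting reagent.
O2 consumed = (9/2) × 57.60 = 259.2 mol
O2 remaining = 446.9 − 259.2 = 187.7 mol
mass = 187.7 × 32.00 = 6006 g

6010 g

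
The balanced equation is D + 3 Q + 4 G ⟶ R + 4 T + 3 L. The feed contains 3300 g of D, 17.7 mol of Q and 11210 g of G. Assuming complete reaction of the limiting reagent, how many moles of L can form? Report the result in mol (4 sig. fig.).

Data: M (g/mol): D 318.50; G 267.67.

n(D) = 3300 / 318.50 = 10.36 mol
n(Q) = 17.70 mol
n(G) = 11210 / 267.67 = 41.88 mol
n/ν for D = 10.36/1 = 10.36
n/ν for Q = 17.70/3 = 5.900
n/ν for G = 41.88/4 = 10.47
Smallest n/ν is Q → limiting reagent.
n(L) = (3/3) × 17.70 = 17.70 mol

17.70 mol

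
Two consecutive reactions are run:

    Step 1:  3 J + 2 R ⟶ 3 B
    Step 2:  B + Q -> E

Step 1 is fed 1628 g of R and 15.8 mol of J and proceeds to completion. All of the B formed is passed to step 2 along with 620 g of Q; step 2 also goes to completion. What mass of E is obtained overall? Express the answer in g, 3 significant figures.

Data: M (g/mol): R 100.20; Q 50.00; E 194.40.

Step 1:
n(R) = 1628 / 100.20 = 16.25 mol
n(J) = 15.80 mol
n/ν → R: 8.125, J: 5.267; J is limiting.
n(B) produced = (3/3) × 15.80 = 15.80 mol
Step 2:
n(B) available = 15.80 mol
n(Q) = 620.0 / 50.00 = 12.40 mol
n/ν → B: 15.80, Q: 12.40; Q is limiting.
n(E) = (1/1) × 12.40 = 12.40 mol
mass = 12.40 × 194.40 = 2411 g

2410 g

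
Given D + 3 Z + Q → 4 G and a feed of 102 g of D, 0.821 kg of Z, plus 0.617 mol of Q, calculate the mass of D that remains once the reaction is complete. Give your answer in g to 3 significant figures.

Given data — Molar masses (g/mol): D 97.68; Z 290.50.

n(D) = 102.0 / 97.68 = 1.044 mol
n(Z) = 0.8210×1000 / 290.50 = 2.826 mol
n(Q) = 0.6170 mol
n/ν for D = 1.044/1 = 1.044
n/ν for Z = 2.826/3 = 0.9420
n/ν for Q = 0.6170/1 = 0.6170
Smallest n/ν is Q → limiting reagent.
D consumed = (1/1) × 0.6170 = 0.6170 mol
D remaining = 1.044 − 0.6170 = 0.4270 mol
mass = 0.4270 × 97.68 = 41.71 g

41.7 g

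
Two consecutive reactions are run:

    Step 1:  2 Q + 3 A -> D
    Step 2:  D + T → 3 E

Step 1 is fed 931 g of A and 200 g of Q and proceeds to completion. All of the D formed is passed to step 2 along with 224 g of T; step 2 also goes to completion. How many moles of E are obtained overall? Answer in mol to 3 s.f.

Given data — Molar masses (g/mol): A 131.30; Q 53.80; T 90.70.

5.58 mol

Step 1:
n(A) = 931.0 / 131.30 = 7.091 mol
n(Q) = 200.0 / 53.80 = 3.717 mol
n/ν for A = 7.091/3 = 2.364
n/ν for Q = 3.717/2 = 1.859
Smallest n/ν is Q → limiting reagent.
n(D) produced = (1/2) × 3.717 = 1.859 mol
Step 2:
n(D) available = 1.859 mol
n(T) = 224.0 / 90.70 = 2.470 mol
n/ν for D = 1.859/1 = 1.859
n/ν for T = 2.470/1 = 2.470
Smallest n/ν is D → limiting reagent.
n(E) = (3/1) × 1.859 = 5.577 mol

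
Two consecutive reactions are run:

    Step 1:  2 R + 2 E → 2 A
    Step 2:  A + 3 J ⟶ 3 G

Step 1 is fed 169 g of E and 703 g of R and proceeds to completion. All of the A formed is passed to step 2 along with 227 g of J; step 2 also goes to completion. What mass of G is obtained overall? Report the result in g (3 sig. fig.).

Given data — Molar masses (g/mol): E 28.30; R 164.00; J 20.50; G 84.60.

937 g

Step 1:
n(E) = 169.0 / 28.30 = 5.972 mol
n(R) = 703.0 / 164.00 = 4.287 mol
n/ν → E: 2.986, R: 2.144; R is limiting.
n(A) produced = (2/2) × 4.287 = 4.287 mol
Step 2:
n(A) available = 4.287 mol
n(J) = 227.0 / 20.50 = 11.07 mol
n/ν → A: 4.287, J: 3.690; J is limiting.
n(G) = (3/3) × 11.07 = 11.07 mol
mass = 11.07 × 84.60 = 936.5 g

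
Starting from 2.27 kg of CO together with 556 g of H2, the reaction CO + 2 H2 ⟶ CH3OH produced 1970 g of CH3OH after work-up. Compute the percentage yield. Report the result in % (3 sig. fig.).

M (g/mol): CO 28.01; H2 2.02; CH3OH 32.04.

75.9 %

n(CO) = 2.270×1000 / 28.01 = 81.04 mol
n(H2) = 556.0 / 2.02 = 275.2 mol
n/ν for CO = 81.04/1 = 81.04
n/ν for H2 = 275.2/2 = 137.6
Smallest n/ν is CO → limiting reagent.
theoretical n(CH3OH) = (1/1) × 81.04 = 81.04 mol → 2597 g
% yield = 1970 / 2597 × 100 = 75.86 %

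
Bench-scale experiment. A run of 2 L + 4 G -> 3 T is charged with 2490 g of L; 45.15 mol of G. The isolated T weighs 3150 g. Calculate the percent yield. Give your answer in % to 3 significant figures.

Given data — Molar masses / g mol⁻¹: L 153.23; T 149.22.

n(L) = 2490 / 153.23 = 16.25 mol
n(G) = 45.15 mol
n/ν → L: 8.125, G: 11.29; L is limiting.
theoretical n(T) = (3/2) × 16.25 = 24.38 mol → 3638 g
% yield = 3150 / 3638 × 100 = 86.59 %

86.6 %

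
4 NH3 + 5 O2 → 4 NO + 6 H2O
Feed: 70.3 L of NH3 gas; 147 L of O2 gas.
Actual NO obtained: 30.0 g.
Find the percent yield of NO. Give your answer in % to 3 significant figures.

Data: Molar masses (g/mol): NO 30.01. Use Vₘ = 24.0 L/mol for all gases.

34.1 %

n(NH3) = 70.30 / 24.0 = 2.929 mol
n(O2) = 147.0 / 24.0 = 6.125 mol
n/ν for NH3 = 2.929/4 = 0.7323
n/ν for O2 = 6.125/5 = 1.225
Smallest n/ν is NH3 → limiting reagent.
theoretical n(NO) = (4/4) × 2.929 = 2.929 mol → 87.90 g
% yield = 30.0 / 87.90 × 100 = 34.13 %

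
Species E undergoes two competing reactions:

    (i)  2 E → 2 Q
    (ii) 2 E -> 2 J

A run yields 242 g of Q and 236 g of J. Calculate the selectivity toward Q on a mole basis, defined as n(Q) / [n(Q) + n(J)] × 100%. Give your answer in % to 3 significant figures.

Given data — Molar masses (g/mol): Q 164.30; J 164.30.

n(Q) = 242 / 164.30 = 1.473 mol
n(J) = 236 / 164.30 = 1.436 mol
selectivity = 1.473/(1.473+1.436) × 100 = 50.64 %

50.6 %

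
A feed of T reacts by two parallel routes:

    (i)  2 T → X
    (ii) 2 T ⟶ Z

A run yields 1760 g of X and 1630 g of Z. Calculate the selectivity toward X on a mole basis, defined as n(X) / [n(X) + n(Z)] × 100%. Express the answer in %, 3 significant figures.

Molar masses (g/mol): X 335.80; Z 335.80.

n(X) = 1760 / 335.80 = 5.241 mol
n(Z) = 1630 / 335.80 = 4.854 mol
selectivity = 5.241/(5.241+4.854) × 100 = 51.92 %

51.9 %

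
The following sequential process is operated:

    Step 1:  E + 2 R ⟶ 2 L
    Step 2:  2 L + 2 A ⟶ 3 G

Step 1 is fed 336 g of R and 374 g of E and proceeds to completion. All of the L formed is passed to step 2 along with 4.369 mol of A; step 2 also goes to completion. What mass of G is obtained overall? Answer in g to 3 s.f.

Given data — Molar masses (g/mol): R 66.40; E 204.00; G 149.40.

Step 1:
n(R) = 336.0 / 66.40 = 5.060 mol
n(E) = 374.0 / 204.00 = 1.833 mol
n/ν for R = 5.060/2 = 2.530
n/ν for E = 1.833/1 = 1.833
Smallest n/ν is E → limiting reagent.
n(L) produced = (2/1) × 1.833 = 3.666 mol
Step 2:
n(L) available = 3.666 mol
n(A) = 4.369 mol
n/ν for L = 3.666/2 = 1.833
n/ν for A = 4.369/2 = 2.185
Smallest n/ν is L → limiting reagent.
n(G) = (3/2) × 3.666 = 5.499 mol
mass = 5.499 × 149.40 = 821.6 g

822 g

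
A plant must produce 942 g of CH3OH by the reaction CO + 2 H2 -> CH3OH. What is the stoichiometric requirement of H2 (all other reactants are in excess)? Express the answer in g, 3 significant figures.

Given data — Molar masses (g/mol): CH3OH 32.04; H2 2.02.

119 g

n(CH3OH) = 942 / 32.04 = 29.40 mol
n(H2) = (2/1) × 29.40 = 58.80 mol
mass = 58.80 × 2.02 = 118.8 g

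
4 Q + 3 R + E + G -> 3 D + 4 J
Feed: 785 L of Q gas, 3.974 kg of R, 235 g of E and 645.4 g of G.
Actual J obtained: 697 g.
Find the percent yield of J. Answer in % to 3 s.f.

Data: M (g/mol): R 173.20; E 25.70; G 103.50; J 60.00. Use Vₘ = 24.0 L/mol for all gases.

46.6 %

n(Q) = 785.0 / 24.0 = 32.71 mol
n(R) = 3.974×1000 / 173.20 = 22.94 mol
n(E) = 235.0 / 25.70 = 9.144 mol
n(G) = 645.4 / 103.50 = 6.236 mol
n/ν for Q = 32.71/4 = 8.178
n/ν for R = 22.94/3 = 7.647
n/ν for E = 9.144/1 = 9.144
n/ν for G = 6.236/1 = 6.236
Smallest n/ν is G → limiting reagent.
theoretical n(J) = (4/1) × 6.236 = 24.94 mol → 1496 g
% yield = 697 / 1496 × 100 = 46.59 %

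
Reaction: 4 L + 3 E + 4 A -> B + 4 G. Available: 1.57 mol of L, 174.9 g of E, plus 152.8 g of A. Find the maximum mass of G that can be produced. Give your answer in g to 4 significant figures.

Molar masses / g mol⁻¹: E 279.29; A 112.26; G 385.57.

321.9 g

n(L) = 1.570 mol
n(E) = 174.9 / 279.29 = 0.6262 mol
n(A) = 152.8 / 112.26 = 1.361 mol
n/ν → L: 0.3925, E: 0.2087, A: 0.3403; E is limiting.
n(G) = (4/3) × 0.6262 = 0.8349 mol
mass = 0.8349 × 385.57 = 321.9 g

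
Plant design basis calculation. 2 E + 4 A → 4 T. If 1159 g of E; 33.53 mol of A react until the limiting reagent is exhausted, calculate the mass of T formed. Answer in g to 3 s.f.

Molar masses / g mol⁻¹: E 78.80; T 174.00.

n(E) = 1159 / 78.80 = 14.71 mol
n(A) = 33.53 mol
n/ν for E = 14.71/2 = 7.355
n/ν for A = 33.53/4 = 8.383
Smallest n/ν is E → limiting reagent.
n(T) = (4/2) × 14.71 = 29.42 mol
mass = 29.42 × 174.00 = 5119 g

5120 g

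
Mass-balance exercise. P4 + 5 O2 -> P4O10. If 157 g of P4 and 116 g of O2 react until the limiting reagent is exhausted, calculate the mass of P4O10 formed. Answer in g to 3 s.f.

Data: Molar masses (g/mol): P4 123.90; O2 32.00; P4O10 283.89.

206 g

n(P4) = 157.0 / 123.90 = 1.267 mol
n(O2) = 116.0 / 32.00 = 3.625 mol
n/ν → P4: 1.267, O2: 0.7250; O2 is limiting.
n(P4O10) = (1/5) × 3.625 = 0.7250 mol
mass = 0.7250 × 283.89 = 205.8 g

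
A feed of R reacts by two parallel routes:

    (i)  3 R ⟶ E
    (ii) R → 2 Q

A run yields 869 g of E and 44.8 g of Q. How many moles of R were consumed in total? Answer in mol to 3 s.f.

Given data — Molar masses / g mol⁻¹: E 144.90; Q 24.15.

n(E) = 869 / 144.90 = 5.997 mol
n(Q) = 44.8 / 24.15 = 1.855 mol
n(R) via (i) = (3/1)×5.997 = 17.99 mol
n(R) via (ii) = (1/2)×1.855 = 0.9275 mol
total n(R) = 17.99 + 0.9275 = 18.92 mol

18.9 mol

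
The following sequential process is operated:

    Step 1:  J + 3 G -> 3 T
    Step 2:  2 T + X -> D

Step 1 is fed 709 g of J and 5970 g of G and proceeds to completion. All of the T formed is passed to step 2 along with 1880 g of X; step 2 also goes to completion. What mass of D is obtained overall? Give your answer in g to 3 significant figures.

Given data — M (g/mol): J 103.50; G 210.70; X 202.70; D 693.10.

Step 1:
n(J) = 709.0 / 103.50 = 6.850 mol
n(G) = 5970 / 210.70 = 28.33 mol
n/ν → J: 6.850, G: 9.443; J is limiting.
n(T) produced = (3/1) × 6.850 = 20.55 mol
Step 2:
n(T) available = 20.55 mol
n(X) = 1880 / 202.70 = 9.275 mol
n/ν → T: 10.28, X: 9.275; X is limiting.
n(D) = (1/1) × 9.275 = 9.275 mol
mass = 9.275 × 693.10 = 6429 g

6430 g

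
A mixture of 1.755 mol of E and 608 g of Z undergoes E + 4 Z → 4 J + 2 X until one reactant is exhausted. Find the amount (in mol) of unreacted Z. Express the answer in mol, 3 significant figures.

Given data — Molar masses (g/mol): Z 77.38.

n(E) = 1.755 mol
n(Z) = 608.0 / 77.38 = 7.857 mol
n/ν → E: 1.755, Z: 1.964; E is limiting.
Z consumed = (4/1) × 1.755 = 7.020 mol
Z remaining = 7.857 − 7.020 = 0.8370 mol

0.837 mol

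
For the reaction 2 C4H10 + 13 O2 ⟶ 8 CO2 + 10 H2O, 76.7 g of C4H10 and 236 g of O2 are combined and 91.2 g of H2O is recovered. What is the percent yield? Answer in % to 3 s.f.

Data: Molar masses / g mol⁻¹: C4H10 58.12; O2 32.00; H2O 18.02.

n(C4H10) = 76.70 / 58.12 = 1.320 mol
n(O2) = 236.0 / 32.00 = 7.375 mol
n/ν for C4H10 = 1.320/2 = 0.6600
n/ν for O2 = 7.375/13 = 0.5673
Smallest n/ν is O2 → limiting reagent.
theoretical n(H2O) = (10/13) × 7.375 = 5.673 mol → 102.2 g
% yield = 91.2 / 102.2 × 100 = 89.24 %

89.2 %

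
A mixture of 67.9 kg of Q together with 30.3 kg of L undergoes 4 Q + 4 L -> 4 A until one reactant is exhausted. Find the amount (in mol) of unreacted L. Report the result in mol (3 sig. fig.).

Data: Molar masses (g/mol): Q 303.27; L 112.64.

45.1 mol

n(Q) = 67.90×1000 / 303.27 = 223.9 mol
n(L) = 30.30×1000 / 112.64 = 269.0 mol
n/ν for Q = 223.9/4 = 55.98
n/ν for L = 269.0/4 = 67.25
Smallest n/ν is Q → limiting reagent.
L consumed = (4/4) × 223.9 = 223.9 mol
L remaining = 269.0 − 223.9 = 45.10 mol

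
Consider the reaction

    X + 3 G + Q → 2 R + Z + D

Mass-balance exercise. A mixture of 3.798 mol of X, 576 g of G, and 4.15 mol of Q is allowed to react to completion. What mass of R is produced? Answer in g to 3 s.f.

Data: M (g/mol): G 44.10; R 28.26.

215 g

n(X) = 3.798 mol
n(G) = 576.0 / 44.10 = 13.06 mol
n(Q) = 4.150 mol
n/ν for X = 3.798/1 = 3.798
n/ν for G = 13.06/3 = 4.353
n/ν for Q = 4.150/1 = 4.150
Smallest n/ν is X → limiting reagent.
n(R) = (2/1) × 3.798 = 7.596 mol
mass = 7.596 × 28.26 = 214.7 g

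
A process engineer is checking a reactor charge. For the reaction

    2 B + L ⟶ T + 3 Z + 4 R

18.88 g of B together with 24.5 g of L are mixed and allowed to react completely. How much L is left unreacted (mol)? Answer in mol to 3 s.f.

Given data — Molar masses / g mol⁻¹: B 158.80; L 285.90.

0.0262 mol

n(B) = 18.88 / 158.80 = 0.1189 mol
n(L) = 24.50 / 285.90 = 0.08569 mol
n/ν for B = 0.1189/2 = 0.05945
n/ν for L = 0.08569/1 = 0.08569
Smallest n/ν is B → limiting reagent.
L consumed = (1/2) × 0.1189 = 0.05945 mol
L remaining = 0.08569 − 0.05945 = 0.02624 mol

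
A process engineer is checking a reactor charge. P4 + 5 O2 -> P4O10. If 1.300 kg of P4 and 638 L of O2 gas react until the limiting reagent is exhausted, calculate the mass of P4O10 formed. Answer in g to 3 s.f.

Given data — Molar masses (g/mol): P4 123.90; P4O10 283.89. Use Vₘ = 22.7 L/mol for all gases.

1600 g

n(P4) = 1.300×1000 / 123.90 = 10.49 mol
n(O2) = 638.0 / 22.7 = 28.11 mol
n/ν for P4 = 10.49/1 = 10.49
n/ν for O2 = 28.11/5 = 5.622
Smallest n/ν is O2 → limiting reagent.
n(P4O10) = (1/5) × 28.11 = 5.622 mol
mass = 5.622 × 283.89 = 1596 g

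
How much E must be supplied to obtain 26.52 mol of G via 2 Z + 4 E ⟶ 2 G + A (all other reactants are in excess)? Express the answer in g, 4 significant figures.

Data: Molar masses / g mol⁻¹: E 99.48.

5276 g

n(G) = 26.52 mol
n(E) = (4/2) × 26.52 = 53.04 mol
mass = 53.04 × 99.48 = 5276 g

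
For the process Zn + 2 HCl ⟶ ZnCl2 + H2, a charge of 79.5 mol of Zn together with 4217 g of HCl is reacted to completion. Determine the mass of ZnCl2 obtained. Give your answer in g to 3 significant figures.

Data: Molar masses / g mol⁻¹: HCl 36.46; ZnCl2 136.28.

n(Zn) = 79.50 mol
n(HCl) = 4217 / 36.46 = 115.7 mol
n/ν → Zn: 79.50, HCl: 57.85; HCl is limiting.
n(ZnCl2) = (1/2) × 115.7 = 57.85 mol
mass = 57.85 × 136.28 = 7884 g

7880 g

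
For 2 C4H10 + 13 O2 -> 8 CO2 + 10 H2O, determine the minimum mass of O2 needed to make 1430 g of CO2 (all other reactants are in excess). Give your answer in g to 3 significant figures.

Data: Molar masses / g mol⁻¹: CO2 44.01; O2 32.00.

n(CO2) = 1430 / 44.01 = 32.49 mol
n(O2) = (13/8) × 32.49 = 52.80 mol
mass = 52.80 × 32.00 = 1690 g

1690 g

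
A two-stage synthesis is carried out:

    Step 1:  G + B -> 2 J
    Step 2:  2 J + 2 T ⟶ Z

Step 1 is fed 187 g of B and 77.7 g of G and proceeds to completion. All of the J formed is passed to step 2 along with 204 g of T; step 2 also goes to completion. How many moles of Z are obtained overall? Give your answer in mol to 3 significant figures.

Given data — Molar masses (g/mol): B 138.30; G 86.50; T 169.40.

Step 1:
n(B) = 187.0 / 138.30 = 1.352 mol
n(G) = 77.70 / 86.50 = 0.8983 mol
n/ν for B = 1.352/1 = 1.352
n/ν for G = 0.8983/1 = 0.8983
Smallest n/ν is G → limiting reagent.
n(J) produced = (2/1) × 0.8983 = 1.797 mol
Step 2:
n(J) available = 1.797 mol
n(T) = 204.0 / 169.40 = 1.204 mol
n/ν for J = 1.797/2 = 0.8985
n/ν for T = 1.204/2 = 0.6020
Smallest n/ν is T → limiting reagent.
n(Z) = (1/2) × 1.204 = 0.6020 mol

0.602 mol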